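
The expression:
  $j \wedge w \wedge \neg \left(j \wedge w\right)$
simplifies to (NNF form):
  $\text{False}$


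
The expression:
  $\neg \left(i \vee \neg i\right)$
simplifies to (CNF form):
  $\text{False}$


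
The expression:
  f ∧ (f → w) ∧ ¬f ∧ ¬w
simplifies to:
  False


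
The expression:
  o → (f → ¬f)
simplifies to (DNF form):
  ¬f ∨ ¬o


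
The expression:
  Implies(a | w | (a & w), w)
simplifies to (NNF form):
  w | ~a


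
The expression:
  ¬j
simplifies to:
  ¬j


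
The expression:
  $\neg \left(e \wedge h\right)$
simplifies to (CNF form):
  $\neg e \vee \neg h$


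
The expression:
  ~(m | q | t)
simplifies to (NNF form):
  ~m & ~q & ~t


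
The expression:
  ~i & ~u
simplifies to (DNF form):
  ~i & ~u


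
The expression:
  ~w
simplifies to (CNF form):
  ~w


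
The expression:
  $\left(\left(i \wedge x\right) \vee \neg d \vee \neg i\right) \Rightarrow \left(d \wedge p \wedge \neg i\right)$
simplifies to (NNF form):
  $d \wedge \left(i \vee p\right) \wedge \left(\neg i \vee \neg x\right)$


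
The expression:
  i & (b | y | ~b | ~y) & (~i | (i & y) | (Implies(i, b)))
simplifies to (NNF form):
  i & (b | y)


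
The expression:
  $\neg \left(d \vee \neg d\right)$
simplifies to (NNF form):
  $\text{False}$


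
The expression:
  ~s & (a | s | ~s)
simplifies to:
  ~s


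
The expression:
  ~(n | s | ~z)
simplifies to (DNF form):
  z & ~n & ~s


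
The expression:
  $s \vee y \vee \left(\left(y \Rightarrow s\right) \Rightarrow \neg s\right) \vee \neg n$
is always true.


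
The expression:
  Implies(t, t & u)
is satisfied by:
  {u: True, t: False}
  {t: False, u: False}
  {t: True, u: True}


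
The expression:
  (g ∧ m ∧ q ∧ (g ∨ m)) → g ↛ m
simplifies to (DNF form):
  ¬g ∨ ¬m ∨ ¬q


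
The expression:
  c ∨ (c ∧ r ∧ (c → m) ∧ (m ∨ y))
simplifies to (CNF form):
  c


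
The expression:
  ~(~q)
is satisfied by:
  {q: True}


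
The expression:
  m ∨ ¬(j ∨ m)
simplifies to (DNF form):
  m ∨ ¬j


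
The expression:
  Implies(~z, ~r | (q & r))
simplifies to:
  q | z | ~r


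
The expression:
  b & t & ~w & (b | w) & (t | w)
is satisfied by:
  {t: True, b: True, w: False}


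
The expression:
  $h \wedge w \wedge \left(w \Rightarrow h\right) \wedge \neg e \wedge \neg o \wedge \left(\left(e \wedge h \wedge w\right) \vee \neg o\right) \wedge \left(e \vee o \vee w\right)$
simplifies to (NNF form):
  $h \wedge w \wedge \neg e \wedge \neg o$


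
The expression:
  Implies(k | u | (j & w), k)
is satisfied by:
  {k: True, w: False, u: False, j: False}
  {j: True, k: True, w: False, u: False}
  {k: True, w: True, u: False, j: False}
  {j: True, k: True, w: True, u: False}
  {k: True, u: True, w: False, j: False}
  {k: True, u: True, j: True, w: False}
  {k: True, u: True, w: True, j: False}
  {j: True, k: True, u: True, w: True}
  {j: False, w: False, u: False, k: False}
  {j: True, w: False, u: False, k: False}
  {w: True, j: False, u: False, k: False}


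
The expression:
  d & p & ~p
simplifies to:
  False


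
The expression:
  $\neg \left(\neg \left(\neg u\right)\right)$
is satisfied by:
  {u: False}


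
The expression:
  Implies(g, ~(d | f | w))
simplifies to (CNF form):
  (~d | ~g) & (~f | ~g) & (~g | ~w)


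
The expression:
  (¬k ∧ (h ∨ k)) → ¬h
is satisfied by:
  {k: True, h: False}
  {h: False, k: False}
  {h: True, k: True}


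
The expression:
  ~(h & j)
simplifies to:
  ~h | ~j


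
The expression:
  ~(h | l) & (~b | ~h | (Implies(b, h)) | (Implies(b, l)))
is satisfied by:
  {h: False, l: False}


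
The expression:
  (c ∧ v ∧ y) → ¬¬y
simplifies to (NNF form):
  True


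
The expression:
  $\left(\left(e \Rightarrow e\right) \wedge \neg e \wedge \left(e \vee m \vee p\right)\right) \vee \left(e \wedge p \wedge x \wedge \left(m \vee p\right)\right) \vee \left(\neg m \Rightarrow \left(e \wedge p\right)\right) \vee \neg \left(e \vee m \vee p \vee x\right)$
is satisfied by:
  {p: True, m: True, x: False, e: False}
  {p: True, m: True, e: True, x: False}
  {p: True, m: True, x: True, e: False}
  {p: True, m: True, e: True, x: True}
  {p: True, x: False, e: False, m: False}
  {p: True, e: True, x: False, m: False}
  {p: True, x: True, e: False, m: False}
  {p: True, e: True, x: True, m: False}
  {m: True, x: False, e: False, p: False}
  {e: True, m: True, x: False, p: False}
  {m: True, x: True, e: False, p: False}
  {e: True, m: True, x: True, p: False}
  {m: False, x: False, e: False, p: False}


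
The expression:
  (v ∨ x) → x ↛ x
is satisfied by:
  {x: False, v: False}


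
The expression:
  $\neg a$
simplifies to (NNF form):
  $\neg a$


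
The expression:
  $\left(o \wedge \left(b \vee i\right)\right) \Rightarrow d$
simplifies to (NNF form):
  $d \vee \left(\neg b \wedge \neg i\right) \vee \neg o$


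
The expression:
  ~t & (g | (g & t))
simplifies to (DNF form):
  g & ~t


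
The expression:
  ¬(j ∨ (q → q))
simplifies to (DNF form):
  False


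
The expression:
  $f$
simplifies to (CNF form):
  $f$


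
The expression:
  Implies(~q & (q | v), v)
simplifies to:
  True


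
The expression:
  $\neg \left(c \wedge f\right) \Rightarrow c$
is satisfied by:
  {c: True}


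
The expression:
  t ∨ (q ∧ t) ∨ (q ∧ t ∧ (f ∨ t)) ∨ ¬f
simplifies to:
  t ∨ ¬f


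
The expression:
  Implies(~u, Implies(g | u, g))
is always true.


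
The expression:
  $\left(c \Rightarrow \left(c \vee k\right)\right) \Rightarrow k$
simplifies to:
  $k$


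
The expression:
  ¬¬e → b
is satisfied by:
  {b: True, e: False}
  {e: False, b: False}
  {e: True, b: True}


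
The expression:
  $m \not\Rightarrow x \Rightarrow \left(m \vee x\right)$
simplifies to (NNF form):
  $\text{True}$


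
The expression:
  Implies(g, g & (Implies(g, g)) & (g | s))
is always true.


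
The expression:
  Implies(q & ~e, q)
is always true.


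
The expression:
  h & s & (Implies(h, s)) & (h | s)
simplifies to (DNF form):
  h & s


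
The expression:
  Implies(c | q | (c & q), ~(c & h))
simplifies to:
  ~c | ~h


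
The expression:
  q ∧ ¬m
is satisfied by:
  {q: True, m: False}


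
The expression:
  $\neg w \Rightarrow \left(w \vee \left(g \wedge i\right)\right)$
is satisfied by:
  {i: True, w: True, g: True}
  {i: True, w: True, g: False}
  {w: True, g: True, i: False}
  {w: True, g: False, i: False}
  {i: True, g: True, w: False}


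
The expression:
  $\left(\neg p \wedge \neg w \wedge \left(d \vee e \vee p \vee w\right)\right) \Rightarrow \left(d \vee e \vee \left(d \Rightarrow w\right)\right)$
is always true.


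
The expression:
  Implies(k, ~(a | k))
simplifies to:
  ~k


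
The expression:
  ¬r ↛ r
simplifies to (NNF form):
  True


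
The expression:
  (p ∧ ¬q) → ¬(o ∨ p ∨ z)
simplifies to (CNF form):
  q ∨ ¬p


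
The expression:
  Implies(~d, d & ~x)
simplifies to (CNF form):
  d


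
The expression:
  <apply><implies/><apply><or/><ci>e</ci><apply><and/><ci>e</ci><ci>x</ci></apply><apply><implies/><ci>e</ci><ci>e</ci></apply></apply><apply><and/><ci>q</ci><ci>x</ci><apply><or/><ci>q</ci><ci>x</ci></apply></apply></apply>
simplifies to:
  <apply><and/><ci>q</ci><ci>x</ci></apply>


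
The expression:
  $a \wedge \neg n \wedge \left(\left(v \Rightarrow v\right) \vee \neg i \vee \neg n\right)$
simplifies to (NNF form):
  $a \wedge \neg n$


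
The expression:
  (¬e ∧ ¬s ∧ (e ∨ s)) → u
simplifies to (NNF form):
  True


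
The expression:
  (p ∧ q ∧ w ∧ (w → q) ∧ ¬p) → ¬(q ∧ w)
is always true.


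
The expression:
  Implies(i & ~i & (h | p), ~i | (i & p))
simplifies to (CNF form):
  True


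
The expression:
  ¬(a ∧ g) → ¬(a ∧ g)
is always true.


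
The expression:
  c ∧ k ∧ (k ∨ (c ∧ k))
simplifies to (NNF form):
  c ∧ k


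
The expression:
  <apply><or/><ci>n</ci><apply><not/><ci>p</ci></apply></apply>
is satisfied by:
  {n: True, p: False}
  {p: False, n: False}
  {p: True, n: True}


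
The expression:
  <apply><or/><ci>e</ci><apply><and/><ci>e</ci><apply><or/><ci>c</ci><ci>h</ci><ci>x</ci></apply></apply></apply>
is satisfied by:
  {e: True}


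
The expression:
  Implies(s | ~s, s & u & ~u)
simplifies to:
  False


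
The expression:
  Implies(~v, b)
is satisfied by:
  {b: True, v: True}
  {b: True, v: False}
  {v: True, b: False}


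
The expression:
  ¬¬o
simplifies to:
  o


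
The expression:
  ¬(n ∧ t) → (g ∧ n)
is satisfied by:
  {n: True, t: True, g: True}
  {n: True, t: True, g: False}
  {n: True, g: True, t: False}


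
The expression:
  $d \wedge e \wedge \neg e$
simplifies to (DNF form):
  $\text{False}$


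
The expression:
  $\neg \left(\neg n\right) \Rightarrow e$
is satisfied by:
  {e: True, n: False}
  {n: False, e: False}
  {n: True, e: True}


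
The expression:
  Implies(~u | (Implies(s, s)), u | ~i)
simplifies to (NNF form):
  u | ~i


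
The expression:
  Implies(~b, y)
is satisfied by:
  {y: True, b: True}
  {y: True, b: False}
  {b: True, y: False}


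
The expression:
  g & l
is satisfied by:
  {g: True, l: True}


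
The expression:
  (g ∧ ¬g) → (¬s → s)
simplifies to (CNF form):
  True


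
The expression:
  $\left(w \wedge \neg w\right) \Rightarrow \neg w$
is always true.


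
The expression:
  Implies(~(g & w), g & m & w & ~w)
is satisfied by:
  {w: True, g: True}


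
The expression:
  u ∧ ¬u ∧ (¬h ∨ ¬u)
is never true.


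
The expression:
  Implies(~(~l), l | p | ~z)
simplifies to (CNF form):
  True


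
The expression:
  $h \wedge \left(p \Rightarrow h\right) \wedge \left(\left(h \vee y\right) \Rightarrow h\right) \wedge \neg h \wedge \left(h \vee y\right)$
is never true.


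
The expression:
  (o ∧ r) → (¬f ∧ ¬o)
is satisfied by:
  {o: False, r: False}
  {r: True, o: False}
  {o: True, r: False}


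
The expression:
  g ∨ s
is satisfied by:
  {g: True, s: True}
  {g: True, s: False}
  {s: True, g: False}


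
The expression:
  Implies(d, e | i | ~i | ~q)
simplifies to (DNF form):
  True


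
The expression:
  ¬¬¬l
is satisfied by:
  {l: False}


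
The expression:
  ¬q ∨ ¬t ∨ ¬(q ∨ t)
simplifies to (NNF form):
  ¬q ∨ ¬t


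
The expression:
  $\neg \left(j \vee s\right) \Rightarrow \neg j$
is always true.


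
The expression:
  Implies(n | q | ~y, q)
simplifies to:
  q | (y & ~n)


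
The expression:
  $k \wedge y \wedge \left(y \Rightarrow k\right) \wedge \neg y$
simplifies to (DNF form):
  $\text{False}$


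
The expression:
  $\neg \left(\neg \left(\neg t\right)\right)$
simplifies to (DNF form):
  $\neg t$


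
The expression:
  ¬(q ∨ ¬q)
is never true.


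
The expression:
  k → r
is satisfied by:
  {r: True, k: False}
  {k: False, r: False}
  {k: True, r: True}


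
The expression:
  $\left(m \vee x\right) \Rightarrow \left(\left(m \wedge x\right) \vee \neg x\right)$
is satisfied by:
  {m: True, x: False}
  {x: False, m: False}
  {x: True, m: True}


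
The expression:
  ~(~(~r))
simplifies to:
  ~r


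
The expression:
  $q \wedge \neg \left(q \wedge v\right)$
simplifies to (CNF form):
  $q \wedge \neg v$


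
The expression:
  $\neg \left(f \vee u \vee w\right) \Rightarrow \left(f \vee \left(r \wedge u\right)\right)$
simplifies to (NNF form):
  $f \vee u \vee w$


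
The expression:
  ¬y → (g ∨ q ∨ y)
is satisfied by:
  {y: True, q: True, g: True}
  {y: True, q: True, g: False}
  {y: True, g: True, q: False}
  {y: True, g: False, q: False}
  {q: True, g: True, y: False}
  {q: True, g: False, y: False}
  {g: True, q: False, y: False}


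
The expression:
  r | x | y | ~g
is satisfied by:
  {r: True, y: True, x: True, g: False}
  {r: True, y: True, x: False, g: False}
  {r: True, x: True, g: False, y: False}
  {r: True, x: False, g: False, y: False}
  {y: True, x: True, g: False, r: False}
  {y: True, x: False, g: False, r: False}
  {x: True, y: False, g: False, r: False}
  {x: False, y: False, g: False, r: False}
  {r: True, y: True, g: True, x: True}
  {r: True, y: True, g: True, x: False}
  {r: True, g: True, x: True, y: False}
  {r: True, g: True, x: False, y: False}
  {g: True, y: True, x: True, r: False}
  {g: True, y: True, x: False, r: False}
  {g: True, x: True, y: False, r: False}


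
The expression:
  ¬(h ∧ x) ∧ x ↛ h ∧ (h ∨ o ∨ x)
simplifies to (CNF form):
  x ∧ ¬h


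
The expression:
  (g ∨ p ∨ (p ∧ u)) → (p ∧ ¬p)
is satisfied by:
  {g: False, p: False}


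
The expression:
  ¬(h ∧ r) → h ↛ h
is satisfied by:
  {r: True, h: True}


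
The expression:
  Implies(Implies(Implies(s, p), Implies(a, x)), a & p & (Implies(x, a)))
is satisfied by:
  {a: True, p: True, x: False, s: False}
  {a: True, p: True, s: True, x: False}
  {a: True, p: True, x: True, s: False}
  {a: True, p: True, s: True, x: True}
  {a: True, x: False, s: False, p: False}


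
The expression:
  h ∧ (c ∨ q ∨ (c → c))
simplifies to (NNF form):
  h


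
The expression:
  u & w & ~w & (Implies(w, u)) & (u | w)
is never true.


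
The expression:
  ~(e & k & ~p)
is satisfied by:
  {p: True, k: False, e: False}
  {k: False, e: False, p: False}
  {e: True, p: True, k: False}
  {e: True, k: False, p: False}
  {p: True, k: True, e: False}
  {k: True, p: False, e: False}
  {e: True, k: True, p: True}


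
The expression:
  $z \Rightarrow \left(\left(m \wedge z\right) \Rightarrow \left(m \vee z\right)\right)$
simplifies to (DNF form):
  $\text{True}$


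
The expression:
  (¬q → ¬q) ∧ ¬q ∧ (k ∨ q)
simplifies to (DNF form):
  k ∧ ¬q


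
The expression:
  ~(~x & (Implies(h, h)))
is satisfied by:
  {x: True}


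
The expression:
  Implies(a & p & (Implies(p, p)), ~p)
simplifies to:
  ~a | ~p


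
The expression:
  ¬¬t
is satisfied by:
  {t: True}


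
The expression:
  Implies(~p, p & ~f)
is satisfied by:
  {p: True}


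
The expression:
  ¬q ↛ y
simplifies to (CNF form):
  y ∨ ¬q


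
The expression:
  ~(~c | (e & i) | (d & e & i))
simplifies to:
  c & (~e | ~i)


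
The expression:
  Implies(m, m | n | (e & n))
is always true.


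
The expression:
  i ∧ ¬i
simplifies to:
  False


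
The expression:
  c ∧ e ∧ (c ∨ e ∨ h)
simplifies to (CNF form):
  c ∧ e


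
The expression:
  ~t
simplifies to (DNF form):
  ~t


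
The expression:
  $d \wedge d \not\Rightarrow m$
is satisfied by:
  {d: True, m: False}


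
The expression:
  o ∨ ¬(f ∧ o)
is always true.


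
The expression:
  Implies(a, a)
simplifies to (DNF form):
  True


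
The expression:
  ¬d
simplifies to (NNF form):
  ¬d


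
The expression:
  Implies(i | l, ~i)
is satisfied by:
  {i: False}


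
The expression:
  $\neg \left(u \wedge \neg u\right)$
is always true.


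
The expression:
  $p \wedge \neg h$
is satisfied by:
  {p: True, h: False}


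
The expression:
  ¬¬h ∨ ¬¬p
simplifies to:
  h ∨ p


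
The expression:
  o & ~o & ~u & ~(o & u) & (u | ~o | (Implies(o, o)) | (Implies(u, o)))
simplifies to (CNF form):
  False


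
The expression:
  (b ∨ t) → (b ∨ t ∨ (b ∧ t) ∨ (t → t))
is always true.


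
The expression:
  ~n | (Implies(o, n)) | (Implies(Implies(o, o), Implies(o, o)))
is always true.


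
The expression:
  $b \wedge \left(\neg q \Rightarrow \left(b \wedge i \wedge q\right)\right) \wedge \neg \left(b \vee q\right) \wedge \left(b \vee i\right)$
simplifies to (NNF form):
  $\text{False}$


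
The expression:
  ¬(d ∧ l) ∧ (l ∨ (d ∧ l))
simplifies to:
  l ∧ ¬d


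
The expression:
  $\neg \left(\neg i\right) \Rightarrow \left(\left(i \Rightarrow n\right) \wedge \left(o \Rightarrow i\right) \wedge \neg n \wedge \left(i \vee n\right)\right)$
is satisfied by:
  {i: False}


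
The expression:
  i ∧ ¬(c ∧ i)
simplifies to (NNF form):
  i ∧ ¬c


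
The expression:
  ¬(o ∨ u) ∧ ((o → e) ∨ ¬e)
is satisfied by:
  {u: False, o: False}


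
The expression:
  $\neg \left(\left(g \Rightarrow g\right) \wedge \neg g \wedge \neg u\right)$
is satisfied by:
  {g: True, u: True}
  {g: True, u: False}
  {u: True, g: False}


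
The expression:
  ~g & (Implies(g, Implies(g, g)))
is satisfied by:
  {g: False}


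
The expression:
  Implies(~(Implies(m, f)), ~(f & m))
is always true.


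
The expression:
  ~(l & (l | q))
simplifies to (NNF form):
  ~l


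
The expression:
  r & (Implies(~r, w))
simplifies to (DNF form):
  r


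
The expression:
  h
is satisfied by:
  {h: True}


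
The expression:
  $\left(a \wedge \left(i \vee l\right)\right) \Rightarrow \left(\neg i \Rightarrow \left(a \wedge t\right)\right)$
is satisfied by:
  {i: True, t: True, l: False, a: False}
  {i: True, l: False, t: False, a: False}
  {t: True, i: False, l: False, a: False}
  {i: False, l: False, t: False, a: False}
  {a: True, i: True, t: True, l: False}
  {a: True, i: True, l: False, t: False}
  {a: True, t: True, i: False, l: False}
  {a: True, i: False, l: False, t: False}
  {i: True, l: True, t: True, a: False}
  {i: True, l: True, a: False, t: False}
  {l: True, t: True, a: False, i: False}
  {l: True, a: False, t: False, i: False}
  {i: True, l: True, a: True, t: True}
  {i: True, l: True, a: True, t: False}
  {l: True, a: True, t: True, i: False}


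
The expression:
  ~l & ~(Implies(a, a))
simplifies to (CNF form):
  False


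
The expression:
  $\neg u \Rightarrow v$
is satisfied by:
  {v: True, u: True}
  {v: True, u: False}
  {u: True, v: False}


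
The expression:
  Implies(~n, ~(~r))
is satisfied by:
  {r: True, n: True}
  {r: True, n: False}
  {n: True, r: False}


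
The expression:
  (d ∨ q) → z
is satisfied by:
  {z: True, q: False, d: False}
  {d: True, z: True, q: False}
  {z: True, q: True, d: False}
  {d: True, z: True, q: True}
  {d: False, q: False, z: False}


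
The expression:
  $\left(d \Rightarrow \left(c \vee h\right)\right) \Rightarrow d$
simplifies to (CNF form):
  $d$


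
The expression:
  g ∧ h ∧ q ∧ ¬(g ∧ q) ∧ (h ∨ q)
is never true.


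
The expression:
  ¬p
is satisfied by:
  {p: False}


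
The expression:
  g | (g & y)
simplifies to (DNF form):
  g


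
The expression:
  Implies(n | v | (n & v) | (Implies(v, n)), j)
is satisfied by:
  {j: True}


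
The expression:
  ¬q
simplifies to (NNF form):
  ¬q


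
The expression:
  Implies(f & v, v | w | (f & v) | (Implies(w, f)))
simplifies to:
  True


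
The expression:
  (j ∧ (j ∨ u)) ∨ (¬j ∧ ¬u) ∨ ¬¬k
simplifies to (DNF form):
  j ∨ k ∨ ¬u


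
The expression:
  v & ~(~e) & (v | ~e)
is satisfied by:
  {e: True, v: True}


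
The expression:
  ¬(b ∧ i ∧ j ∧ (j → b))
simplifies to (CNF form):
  ¬b ∨ ¬i ∨ ¬j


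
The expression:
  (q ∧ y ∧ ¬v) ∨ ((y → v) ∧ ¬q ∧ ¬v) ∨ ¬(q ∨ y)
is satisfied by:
  {v: False, y: False, q: False}
  {v: True, y: False, q: False}
  {y: True, q: True, v: False}


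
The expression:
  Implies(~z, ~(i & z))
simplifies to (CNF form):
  True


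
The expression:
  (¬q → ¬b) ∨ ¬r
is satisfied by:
  {q: True, b: False, r: False}
  {q: False, b: False, r: False}
  {r: True, q: True, b: False}
  {r: True, q: False, b: False}
  {b: True, q: True, r: False}
  {b: True, q: False, r: False}
  {b: True, r: True, q: True}


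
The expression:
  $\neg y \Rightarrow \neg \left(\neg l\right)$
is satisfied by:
  {y: True, l: True}
  {y: True, l: False}
  {l: True, y: False}


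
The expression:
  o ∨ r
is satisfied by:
  {r: True, o: True}
  {r: True, o: False}
  {o: True, r: False}


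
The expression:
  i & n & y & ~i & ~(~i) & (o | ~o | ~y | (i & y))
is never true.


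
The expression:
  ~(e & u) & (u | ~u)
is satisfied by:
  {u: False, e: False}
  {e: True, u: False}
  {u: True, e: False}


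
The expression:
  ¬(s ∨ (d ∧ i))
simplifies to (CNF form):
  ¬s ∧ (¬d ∨ ¬i)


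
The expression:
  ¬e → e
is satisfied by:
  {e: True}


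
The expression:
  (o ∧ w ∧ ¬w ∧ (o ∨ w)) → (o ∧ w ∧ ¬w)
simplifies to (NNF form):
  True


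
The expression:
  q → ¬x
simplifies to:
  ¬q ∨ ¬x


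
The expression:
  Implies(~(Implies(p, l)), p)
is always true.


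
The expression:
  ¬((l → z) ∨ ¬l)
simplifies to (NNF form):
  l ∧ ¬z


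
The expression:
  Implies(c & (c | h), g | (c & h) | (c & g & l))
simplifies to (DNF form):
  g | h | ~c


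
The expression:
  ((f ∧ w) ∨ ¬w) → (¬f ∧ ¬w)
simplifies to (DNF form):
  ¬f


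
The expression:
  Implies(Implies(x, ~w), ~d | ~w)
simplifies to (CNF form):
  x | ~d | ~w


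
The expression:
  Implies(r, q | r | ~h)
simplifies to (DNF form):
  True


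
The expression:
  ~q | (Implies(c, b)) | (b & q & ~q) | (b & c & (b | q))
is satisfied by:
  {b: True, c: False, q: False}
  {c: False, q: False, b: False}
  {b: True, q: True, c: False}
  {q: True, c: False, b: False}
  {b: True, c: True, q: False}
  {c: True, b: False, q: False}
  {b: True, q: True, c: True}


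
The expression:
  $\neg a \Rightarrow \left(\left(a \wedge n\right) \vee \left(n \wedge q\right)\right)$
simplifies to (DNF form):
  $a \vee \left(n \wedge q\right)$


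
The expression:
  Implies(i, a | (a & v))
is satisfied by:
  {a: True, i: False}
  {i: False, a: False}
  {i: True, a: True}


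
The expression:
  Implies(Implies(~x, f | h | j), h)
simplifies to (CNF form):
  (h | ~f) & (h | ~j) & (h | ~x)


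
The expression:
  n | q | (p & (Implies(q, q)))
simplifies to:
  n | p | q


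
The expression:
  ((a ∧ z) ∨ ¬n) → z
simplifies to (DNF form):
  n ∨ z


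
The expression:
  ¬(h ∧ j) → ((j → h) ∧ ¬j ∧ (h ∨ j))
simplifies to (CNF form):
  h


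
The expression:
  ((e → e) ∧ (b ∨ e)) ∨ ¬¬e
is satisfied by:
  {b: True, e: True}
  {b: True, e: False}
  {e: True, b: False}


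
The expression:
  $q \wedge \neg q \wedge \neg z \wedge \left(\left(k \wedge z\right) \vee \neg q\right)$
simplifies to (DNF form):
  $\text{False}$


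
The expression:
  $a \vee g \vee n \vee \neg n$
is always true.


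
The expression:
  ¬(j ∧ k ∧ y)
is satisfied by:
  {k: False, y: False, j: False}
  {j: True, k: False, y: False}
  {y: True, k: False, j: False}
  {j: True, y: True, k: False}
  {k: True, j: False, y: False}
  {j: True, k: True, y: False}
  {y: True, k: True, j: False}


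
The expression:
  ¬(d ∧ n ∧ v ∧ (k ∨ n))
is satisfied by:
  {v: False, d: False, n: False}
  {n: True, v: False, d: False}
  {d: True, v: False, n: False}
  {n: True, d: True, v: False}
  {v: True, n: False, d: False}
  {n: True, v: True, d: False}
  {d: True, v: True, n: False}


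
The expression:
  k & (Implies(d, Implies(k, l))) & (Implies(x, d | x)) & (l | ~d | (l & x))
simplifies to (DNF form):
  (k & l) | (k & ~d)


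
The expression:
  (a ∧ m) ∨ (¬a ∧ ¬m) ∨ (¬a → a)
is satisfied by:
  {a: True, m: False}
  {m: False, a: False}
  {m: True, a: True}


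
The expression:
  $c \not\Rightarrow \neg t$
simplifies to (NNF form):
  $c \wedge t$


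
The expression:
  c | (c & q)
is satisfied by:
  {c: True}


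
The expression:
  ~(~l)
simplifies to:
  l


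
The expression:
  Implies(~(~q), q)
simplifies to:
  True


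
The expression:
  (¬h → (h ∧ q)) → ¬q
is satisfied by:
  {h: False, q: False}
  {q: True, h: False}
  {h: True, q: False}


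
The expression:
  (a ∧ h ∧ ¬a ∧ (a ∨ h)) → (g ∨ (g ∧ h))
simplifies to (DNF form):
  True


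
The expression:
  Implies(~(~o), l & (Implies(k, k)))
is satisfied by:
  {l: True, o: False}
  {o: False, l: False}
  {o: True, l: True}


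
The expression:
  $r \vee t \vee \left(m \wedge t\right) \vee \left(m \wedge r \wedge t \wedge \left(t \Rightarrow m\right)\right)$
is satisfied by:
  {r: True, t: True}
  {r: True, t: False}
  {t: True, r: False}


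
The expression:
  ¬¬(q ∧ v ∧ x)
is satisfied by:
  {x: True, q: True, v: True}


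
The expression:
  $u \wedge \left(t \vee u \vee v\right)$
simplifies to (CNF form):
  $u$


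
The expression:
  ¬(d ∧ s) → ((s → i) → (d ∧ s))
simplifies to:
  s ∧ (d ∨ ¬i)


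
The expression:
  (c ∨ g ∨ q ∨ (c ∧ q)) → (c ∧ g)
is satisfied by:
  {c: True, g: True, q: False}
  {c: True, q: True, g: True}
  {q: False, g: False, c: False}


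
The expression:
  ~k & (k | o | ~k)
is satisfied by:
  {k: False}


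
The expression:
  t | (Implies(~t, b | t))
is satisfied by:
  {b: True, t: True}
  {b: True, t: False}
  {t: True, b: False}


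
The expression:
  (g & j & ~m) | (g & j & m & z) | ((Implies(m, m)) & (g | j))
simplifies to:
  g | j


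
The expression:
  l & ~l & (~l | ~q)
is never true.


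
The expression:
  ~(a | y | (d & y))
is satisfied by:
  {y: False, a: False}


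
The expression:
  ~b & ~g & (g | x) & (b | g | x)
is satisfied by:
  {x: True, g: False, b: False}


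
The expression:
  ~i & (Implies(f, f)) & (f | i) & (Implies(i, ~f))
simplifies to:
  f & ~i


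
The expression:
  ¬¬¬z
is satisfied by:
  {z: False}


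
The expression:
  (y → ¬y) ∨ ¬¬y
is always true.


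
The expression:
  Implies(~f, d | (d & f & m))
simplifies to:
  d | f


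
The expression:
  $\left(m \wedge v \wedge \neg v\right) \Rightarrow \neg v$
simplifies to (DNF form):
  $\text{True}$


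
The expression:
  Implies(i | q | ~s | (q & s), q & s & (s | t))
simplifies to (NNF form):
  s & (q | ~i)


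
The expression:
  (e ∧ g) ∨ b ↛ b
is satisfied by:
  {e: True, g: True}


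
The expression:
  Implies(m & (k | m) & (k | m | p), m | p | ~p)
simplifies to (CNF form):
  True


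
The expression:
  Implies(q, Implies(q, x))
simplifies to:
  x | ~q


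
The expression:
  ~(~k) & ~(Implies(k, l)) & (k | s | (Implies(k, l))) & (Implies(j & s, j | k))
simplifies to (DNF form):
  k & ~l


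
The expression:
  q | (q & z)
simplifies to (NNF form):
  q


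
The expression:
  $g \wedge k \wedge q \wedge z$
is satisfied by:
  {z: True, g: True, q: True, k: True}


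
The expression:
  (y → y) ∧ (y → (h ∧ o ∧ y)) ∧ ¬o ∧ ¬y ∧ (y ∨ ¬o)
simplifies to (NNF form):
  ¬o ∧ ¬y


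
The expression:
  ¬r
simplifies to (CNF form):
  ¬r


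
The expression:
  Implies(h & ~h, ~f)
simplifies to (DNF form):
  True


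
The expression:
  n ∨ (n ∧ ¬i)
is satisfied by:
  {n: True}


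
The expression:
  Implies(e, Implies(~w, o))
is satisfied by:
  {w: True, o: True, e: False}
  {w: True, e: False, o: False}
  {o: True, e: False, w: False}
  {o: False, e: False, w: False}
  {w: True, o: True, e: True}
  {w: True, e: True, o: False}
  {o: True, e: True, w: False}


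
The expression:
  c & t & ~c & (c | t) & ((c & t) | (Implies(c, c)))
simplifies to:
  False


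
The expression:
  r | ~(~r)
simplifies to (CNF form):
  r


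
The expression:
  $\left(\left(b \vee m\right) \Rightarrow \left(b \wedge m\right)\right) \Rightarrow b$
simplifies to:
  $b \vee m$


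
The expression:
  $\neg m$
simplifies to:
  $\neg m$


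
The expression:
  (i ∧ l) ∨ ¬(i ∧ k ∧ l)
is always true.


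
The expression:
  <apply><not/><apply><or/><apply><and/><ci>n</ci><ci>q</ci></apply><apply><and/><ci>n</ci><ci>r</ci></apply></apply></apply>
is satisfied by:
  {q: False, n: False, r: False}
  {r: True, q: False, n: False}
  {q: True, r: False, n: False}
  {r: True, q: True, n: False}
  {n: True, r: False, q: False}


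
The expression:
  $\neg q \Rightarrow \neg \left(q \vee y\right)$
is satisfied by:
  {q: True, y: False}
  {y: False, q: False}
  {y: True, q: True}


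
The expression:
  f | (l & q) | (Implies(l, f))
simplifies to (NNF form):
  f | q | ~l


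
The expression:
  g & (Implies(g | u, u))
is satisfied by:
  {u: True, g: True}


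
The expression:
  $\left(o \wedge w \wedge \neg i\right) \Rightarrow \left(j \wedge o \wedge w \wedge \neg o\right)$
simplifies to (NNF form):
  $i \vee \neg o \vee \neg w$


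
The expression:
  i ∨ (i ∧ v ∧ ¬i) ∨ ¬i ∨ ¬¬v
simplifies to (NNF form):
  True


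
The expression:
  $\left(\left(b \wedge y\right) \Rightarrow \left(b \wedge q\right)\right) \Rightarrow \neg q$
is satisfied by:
  {q: False}


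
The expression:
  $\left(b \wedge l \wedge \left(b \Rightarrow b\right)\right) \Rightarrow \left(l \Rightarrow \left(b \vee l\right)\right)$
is always true.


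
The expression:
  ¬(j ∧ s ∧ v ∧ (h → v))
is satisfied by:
  {s: False, v: False, j: False}
  {j: True, s: False, v: False}
  {v: True, s: False, j: False}
  {j: True, v: True, s: False}
  {s: True, j: False, v: False}
  {j: True, s: True, v: False}
  {v: True, s: True, j: False}


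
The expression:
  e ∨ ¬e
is always true.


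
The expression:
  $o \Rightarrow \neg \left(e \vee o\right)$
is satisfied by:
  {o: False}


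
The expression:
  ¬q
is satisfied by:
  {q: False}


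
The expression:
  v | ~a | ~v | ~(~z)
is always true.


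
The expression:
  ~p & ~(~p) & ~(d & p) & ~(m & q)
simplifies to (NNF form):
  False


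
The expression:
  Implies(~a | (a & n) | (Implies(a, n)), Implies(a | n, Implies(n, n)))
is always true.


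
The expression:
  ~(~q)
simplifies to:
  q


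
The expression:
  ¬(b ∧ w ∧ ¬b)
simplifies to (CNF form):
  True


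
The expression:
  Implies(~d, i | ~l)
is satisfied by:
  {i: True, d: True, l: False}
  {i: True, l: False, d: False}
  {d: True, l: False, i: False}
  {d: False, l: False, i: False}
  {i: True, d: True, l: True}
  {i: True, l: True, d: False}
  {d: True, l: True, i: False}


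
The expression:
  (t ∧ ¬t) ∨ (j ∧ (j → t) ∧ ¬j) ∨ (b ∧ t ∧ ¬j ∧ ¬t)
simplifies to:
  False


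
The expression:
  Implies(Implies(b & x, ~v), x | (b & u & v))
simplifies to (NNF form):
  x | (b & u & v)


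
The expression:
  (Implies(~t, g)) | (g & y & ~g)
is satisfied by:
  {t: True, g: True}
  {t: True, g: False}
  {g: True, t: False}


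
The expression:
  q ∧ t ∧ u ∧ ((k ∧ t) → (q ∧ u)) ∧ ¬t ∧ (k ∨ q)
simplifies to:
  False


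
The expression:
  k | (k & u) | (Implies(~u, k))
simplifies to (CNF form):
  k | u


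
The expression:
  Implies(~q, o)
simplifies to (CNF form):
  o | q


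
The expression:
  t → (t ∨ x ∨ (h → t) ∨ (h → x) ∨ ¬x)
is always true.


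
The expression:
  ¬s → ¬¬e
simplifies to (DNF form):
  e ∨ s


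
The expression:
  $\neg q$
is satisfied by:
  {q: False}


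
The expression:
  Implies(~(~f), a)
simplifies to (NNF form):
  a | ~f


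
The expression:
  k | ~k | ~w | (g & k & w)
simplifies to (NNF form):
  True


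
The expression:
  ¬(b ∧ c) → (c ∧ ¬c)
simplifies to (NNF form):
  b ∧ c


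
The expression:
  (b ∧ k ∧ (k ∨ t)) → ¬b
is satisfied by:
  {k: False, b: False}
  {b: True, k: False}
  {k: True, b: False}


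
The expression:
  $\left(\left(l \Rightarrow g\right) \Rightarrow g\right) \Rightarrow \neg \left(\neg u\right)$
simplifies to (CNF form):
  $\left(u \vee \neg g\right) \wedge \left(u \vee \neg l\right)$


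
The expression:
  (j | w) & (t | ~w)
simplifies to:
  (t & w) | (j & ~w)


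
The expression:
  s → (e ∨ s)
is always true.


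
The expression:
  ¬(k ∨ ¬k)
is never true.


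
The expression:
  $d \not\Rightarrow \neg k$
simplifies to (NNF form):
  $d \wedge k$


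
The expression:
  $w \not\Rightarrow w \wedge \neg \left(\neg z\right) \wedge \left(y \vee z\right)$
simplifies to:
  $\text{False}$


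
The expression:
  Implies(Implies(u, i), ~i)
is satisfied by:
  {i: False}


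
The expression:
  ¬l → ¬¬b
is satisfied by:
  {b: True, l: True}
  {b: True, l: False}
  {l: True, b: False}


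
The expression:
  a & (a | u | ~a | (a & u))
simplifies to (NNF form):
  a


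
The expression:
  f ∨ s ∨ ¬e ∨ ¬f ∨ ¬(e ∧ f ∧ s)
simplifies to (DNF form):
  True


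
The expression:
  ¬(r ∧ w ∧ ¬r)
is always true.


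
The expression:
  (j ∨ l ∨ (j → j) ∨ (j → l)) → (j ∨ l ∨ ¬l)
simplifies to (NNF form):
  True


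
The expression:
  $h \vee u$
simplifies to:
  $h \vee u$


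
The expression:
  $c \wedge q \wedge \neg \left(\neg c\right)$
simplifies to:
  $c \wedge q$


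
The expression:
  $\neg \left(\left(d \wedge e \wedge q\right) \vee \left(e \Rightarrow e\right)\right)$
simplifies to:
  $\text{False}$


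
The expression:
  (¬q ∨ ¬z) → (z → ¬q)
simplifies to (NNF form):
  True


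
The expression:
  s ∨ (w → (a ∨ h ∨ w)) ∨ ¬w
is always true.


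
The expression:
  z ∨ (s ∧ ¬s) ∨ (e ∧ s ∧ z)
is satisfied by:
  {z: True}


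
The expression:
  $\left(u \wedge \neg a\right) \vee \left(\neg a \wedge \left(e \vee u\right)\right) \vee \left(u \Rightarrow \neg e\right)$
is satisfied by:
  {u: False, e: False, a: False}
  {a: True, u: False, e: False}
  {e: True, u: False, a: False}
  {a: True, e: True, u: False}
  {u: True, a: False, e: False}
  {a: True, u: True, e: False}
  {e: True, u: True, a: False}


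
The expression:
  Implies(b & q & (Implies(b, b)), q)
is always true.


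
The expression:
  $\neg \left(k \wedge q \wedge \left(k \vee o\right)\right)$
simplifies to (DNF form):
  $\neg k \vee \neg q$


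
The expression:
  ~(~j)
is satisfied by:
  {j: True}


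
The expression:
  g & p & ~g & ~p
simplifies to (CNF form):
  False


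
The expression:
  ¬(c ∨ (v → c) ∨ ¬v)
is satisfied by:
  {v: True, c: False}


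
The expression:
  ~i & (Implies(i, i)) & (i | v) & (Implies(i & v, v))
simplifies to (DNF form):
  v & ~i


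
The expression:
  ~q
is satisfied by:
  {q: False}


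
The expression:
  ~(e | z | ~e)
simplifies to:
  False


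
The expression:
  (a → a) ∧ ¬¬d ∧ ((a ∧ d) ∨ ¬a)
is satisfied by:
  {d: True}


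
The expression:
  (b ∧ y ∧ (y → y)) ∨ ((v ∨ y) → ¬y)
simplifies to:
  b ∨ ¬y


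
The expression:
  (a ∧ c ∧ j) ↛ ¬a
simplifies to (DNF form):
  a ∧ c ∧ j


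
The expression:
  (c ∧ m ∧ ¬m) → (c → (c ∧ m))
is always true.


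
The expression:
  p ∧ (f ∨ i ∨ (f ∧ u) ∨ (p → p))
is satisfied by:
  {p: True}


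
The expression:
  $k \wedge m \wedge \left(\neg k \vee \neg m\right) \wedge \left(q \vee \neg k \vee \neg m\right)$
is never true.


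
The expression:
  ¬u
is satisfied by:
  {u: False}


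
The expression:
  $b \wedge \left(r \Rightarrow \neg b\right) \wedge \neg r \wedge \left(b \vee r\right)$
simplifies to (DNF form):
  $b \wedge \neg r$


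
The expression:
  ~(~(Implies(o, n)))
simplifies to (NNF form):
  n | ~o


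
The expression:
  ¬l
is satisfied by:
  {l: False}


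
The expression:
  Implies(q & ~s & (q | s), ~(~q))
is always true.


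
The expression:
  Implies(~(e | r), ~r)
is always true.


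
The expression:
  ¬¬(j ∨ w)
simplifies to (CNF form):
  j ∨ w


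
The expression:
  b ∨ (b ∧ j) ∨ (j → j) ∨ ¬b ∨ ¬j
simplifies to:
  True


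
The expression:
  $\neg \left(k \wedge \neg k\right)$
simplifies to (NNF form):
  $\text{True}$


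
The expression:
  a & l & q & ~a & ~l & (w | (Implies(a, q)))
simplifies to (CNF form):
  False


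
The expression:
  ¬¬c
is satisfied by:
  {c: True}


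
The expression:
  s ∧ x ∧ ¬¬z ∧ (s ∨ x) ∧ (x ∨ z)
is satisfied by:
  {z: True, s: True, x: True}


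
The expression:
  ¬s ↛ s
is always true.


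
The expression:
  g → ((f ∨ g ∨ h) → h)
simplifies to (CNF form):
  h ∨ ¬g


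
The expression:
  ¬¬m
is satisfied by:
  {m: True}


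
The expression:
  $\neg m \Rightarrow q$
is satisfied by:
  {q: True, m: True}
  {q: True, m: False}
  {m: True, q: False}


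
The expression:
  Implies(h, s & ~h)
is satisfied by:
  {h: False}


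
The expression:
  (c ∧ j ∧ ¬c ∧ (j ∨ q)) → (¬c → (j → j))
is always true.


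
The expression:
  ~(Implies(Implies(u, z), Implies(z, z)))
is never true.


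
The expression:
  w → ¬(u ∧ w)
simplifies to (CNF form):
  ¬u ∨ ¬w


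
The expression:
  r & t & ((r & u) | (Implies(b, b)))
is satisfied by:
  {t: True, r: True}


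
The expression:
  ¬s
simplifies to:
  ¬s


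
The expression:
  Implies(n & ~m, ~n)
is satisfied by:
  {m: True, n: False}
  {n: False, m: False}
  {n: True, m: True}


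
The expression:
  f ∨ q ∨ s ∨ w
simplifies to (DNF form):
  f ∨ q ∨ s ∨ w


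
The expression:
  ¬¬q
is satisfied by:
  {q: True}


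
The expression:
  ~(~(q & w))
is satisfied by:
  {w: True, q: True}


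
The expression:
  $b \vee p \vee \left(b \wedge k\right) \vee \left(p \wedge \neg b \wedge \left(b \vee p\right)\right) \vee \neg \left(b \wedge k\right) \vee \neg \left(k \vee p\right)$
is always true.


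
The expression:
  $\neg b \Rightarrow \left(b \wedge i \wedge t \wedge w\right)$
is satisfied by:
  {b: True}


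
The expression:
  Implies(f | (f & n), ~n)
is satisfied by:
  {n: False, f: False}
  {f: True, n: False}
  {n: True, f: False}


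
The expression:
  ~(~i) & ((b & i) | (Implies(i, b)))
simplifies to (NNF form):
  b & i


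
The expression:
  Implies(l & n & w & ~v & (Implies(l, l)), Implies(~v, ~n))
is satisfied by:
  {v: True, l: False, n: False, w: False}
  {w: False, l: False, v: False, n: False}
  {w: True, v: True, l: False, n: False}
  {w: True, l: False, v: False, n: False}
  {n: True, v: True, w: False, l: False}
  {n: True, w: False, l: False, v: False}
  {n: True, w: True, v: True, l: False}
  {n: True, w: True, l: False, v: False}
  {v: True, l: True, n: False, w: False}
  {l: True, n: False, v: False, w: False}
  {w: True, l: True, v: True, n: False}
  {w: True, l: True, n: False, v: False}
  {v: True, l: True, n: True, w: False}
  {l: True, n: True, w: False, v: False}
  {w: True, l: True, n: True, v: True}
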